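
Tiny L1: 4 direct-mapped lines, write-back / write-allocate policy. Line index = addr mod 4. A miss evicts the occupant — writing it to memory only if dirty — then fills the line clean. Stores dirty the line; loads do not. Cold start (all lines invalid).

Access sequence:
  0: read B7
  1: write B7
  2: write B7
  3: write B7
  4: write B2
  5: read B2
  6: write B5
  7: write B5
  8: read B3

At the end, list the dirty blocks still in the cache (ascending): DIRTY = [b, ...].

DIRTY = [2, 5]

0: R B7 -> L3 miss  d=-]
1: W B7 -> L3 hit  d=D]
2: W B7 -> L3 hit  d=D]
3: W B7 -> L3 hit  d=D]
4: W B2 -> L2 miss  d=D]
5: R B2 -> L2 hit  d=D]
6: W B5 -> L1 miss  d=D]
7: W B5 -> L1 hit  d=D]
8: R B3 -> L3 miss wb->B7  d=-]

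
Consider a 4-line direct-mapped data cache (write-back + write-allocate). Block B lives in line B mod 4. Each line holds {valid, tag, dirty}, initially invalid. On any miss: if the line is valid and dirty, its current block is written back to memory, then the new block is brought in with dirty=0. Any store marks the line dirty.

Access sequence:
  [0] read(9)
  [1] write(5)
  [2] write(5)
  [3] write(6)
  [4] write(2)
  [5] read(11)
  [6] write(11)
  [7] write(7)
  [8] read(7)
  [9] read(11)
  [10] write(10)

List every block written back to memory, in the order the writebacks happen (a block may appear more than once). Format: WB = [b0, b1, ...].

WB = [6, 11, 7, 2]

0: R B9 → L1 miss [-]
1: W B5 → L1 miss [D]
2: W B5 → L1 hit [D]
3: W B6 → L2 miss [D]
4: W B2 → L2 miss wb→B6 [D]
5: R B11 → L3 miss [-]
6: W B11 → L3 hit [D]
7: W B7 → L3 miss wb→B11 [D]
8: R B7 → L3 hit [D]
9: R B11 → L3 miss wb→B7 [-]
10: W B10 → L2 miss wb→B2 [D]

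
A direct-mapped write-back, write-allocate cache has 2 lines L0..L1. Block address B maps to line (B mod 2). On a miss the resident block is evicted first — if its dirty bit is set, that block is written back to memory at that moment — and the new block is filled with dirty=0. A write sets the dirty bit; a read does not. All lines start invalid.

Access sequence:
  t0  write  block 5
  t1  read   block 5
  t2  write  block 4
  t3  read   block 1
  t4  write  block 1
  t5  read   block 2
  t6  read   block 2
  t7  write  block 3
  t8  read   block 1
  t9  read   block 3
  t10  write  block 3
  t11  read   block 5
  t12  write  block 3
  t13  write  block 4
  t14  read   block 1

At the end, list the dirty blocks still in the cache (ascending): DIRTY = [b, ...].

DIRTY = [4]

0: W B5 -> L1 miss  d=D]
1: R B5 -> L1 hit  d=D]
2: W B4 -> L0 miss  d=D]
3: R B1 -> L1 miss wb->B5  d=-]
4: W B1 -> L1 hit  d=D]
5: R B2 -> L0 miss wb->B4  d=-]
6: R B2 -> L0 hit  d=-]
7: W B3 -> L1 miss wb->B1  d=D]
8: R B1 -> L1 miss wb->B3  d=-]
9: R B3 -> L1 miss  d=-]
10: W B3 -> L1 hit  d=D]
11: R B5 -> L1 miss wb->B3  d=-]
12: W B3 -> L1 miss  d=D]
13: W B4 -> L0 miss  d=D]
14: R B1 -> L1 miss wb->B3  d=-]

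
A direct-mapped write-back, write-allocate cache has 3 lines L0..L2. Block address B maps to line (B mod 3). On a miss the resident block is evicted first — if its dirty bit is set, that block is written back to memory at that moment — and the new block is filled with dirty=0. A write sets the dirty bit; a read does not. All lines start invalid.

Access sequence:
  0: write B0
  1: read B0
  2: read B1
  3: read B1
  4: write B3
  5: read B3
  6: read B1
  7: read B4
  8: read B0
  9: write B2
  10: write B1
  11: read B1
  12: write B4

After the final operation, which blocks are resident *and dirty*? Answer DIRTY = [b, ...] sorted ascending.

0: W B0 -> L0 miss  d=D]
1: R B0 -> L0 hit  d=D]
2: R B1 -> L1 miss  d=-]
3: R B1 -> L1 hit  d=-]
4: W B3 -> L0 miss wb->B0  d=D]
5: R B3 -> L0 hit  d=D]
6: R B1 -> L1 hit  d=-]
7: R B4 -> L1 miss  d=-]
8: R B0 -> L0 miss wb->B3  d=-]
9: W B2 -> L2 miss  d=D]
10: W B1 -> L1 miss  d=D]
11: R B1 -> L1 hit  d=D]
12: W B4 -> L1 miss wb->B1  d=D]

DIRTY = [2, 4]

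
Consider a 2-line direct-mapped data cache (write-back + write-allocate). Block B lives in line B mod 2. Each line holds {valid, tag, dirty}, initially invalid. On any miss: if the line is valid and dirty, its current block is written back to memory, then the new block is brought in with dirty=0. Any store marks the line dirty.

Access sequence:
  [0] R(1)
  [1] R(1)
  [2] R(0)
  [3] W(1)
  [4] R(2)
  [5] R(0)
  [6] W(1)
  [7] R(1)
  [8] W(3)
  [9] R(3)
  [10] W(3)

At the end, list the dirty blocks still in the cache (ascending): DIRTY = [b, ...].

0: R B1 → L1 miss [-]
1: R B1 → L1 hit [-]
2: R B0 → L0 miss [-]
3: W B1 → L1 hit [D]
4: R B2 → L0 miss [-]
5: R B0 → L0 miss [-]
6: W B1 → L1 hit [D]
7: R B1 → L1 hit [D]
8: W B3 → L1 miss wb→B1 [D]
9: R B3 → L1 hit [D]
10: W B3 → L1 hit [D]

DIRTY = [3]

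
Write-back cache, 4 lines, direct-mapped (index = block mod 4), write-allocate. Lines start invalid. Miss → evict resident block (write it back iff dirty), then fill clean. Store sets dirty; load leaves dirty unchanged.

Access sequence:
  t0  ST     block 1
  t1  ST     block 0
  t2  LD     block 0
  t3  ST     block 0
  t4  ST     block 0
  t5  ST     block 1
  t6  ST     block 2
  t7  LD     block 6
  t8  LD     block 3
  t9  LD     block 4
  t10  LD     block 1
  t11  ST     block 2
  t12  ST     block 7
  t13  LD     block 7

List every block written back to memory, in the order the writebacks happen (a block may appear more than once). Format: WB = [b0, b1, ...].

WB = [2, 0]

0: W B1 → L1 miss [D]
1: W B0 → L0 miss [D]
2: R B0 → L0 hit [D]
3: W B0 → L0 hit [D]
4: W B0 → L0 hit [D]
5: W B1 → L1 hit [D]
6: W B2 → L2 miss [D]
7: R B6 → L2 miss wb→B2 [-]
8: R B3 → L3 miss [-]
9: R B4 → L0 miss wb→B0 [-]
10: R B1 → L1 hit [D]
11: W B2 → L2 miss [D]
12: W B7 → L3 miss [D]
13: R B7 → L3 hit [D]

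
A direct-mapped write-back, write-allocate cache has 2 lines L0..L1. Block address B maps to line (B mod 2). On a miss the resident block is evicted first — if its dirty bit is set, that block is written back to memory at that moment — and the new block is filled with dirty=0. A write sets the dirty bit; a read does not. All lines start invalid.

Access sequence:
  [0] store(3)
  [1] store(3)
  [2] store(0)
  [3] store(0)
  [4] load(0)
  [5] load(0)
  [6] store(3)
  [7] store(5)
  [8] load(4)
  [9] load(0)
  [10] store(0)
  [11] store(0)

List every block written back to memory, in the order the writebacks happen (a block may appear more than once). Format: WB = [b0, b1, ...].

0: W B3 → L1 miss [D]
1: W B3 → L1 hit [D]
2: W B0 → L0 miss [D]
3: W B0 → L0 hit [D]
4: R B0 → L0 hit [D]
5: R B0 → L0 hit [D]
6: W B3 → L1 hit [D]
7: W B5 → L1 miss wb→B3 [D]
8: R B4 → L0 miss wb→B0 [-]
9: R B0 → L0 miss [-]
10: W B0 → L0 hit [D]
11: W B0 → L0 hit [D]

WB = [3, 0]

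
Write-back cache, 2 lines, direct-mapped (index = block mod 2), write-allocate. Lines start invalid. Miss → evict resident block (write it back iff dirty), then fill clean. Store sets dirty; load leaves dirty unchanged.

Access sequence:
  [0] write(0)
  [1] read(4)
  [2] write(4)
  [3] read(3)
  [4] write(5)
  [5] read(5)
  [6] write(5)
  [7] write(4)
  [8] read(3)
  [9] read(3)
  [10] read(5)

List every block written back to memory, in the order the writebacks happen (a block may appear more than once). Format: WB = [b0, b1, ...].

0: W B0 -> L0 miss  d=D]
1: R B4 -> L0 miss wb->B0  d=-]
2: W B4 -> L0 hit  d=D]
3: R B3 -> L1 miss  d=-]
4: W B5 -> L1 miss  d=D]
5: R B5 -> L1 hit  d=D]
6: W B5 -> L1 hit  d=D]
7: W B4 -> L0 hit  d=D]
8: R B3 -> L1 miss wb->B5  d=-]
9: R B3 -> L1 hit  d=-]
10: R B5 -> L1 miss  d=-]

WB = [0, 5]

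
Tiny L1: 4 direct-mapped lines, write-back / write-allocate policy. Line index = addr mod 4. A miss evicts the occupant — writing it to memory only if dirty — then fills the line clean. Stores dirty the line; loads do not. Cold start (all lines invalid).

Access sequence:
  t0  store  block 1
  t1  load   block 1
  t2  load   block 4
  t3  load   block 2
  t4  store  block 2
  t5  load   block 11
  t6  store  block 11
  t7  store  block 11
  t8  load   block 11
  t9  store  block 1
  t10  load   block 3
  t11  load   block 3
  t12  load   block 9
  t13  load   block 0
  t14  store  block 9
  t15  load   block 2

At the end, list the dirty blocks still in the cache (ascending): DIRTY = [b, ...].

DIRTY = [2, 9]

0: W B1 -> L1 miss  d=D]
1: R B1 -> L1 hit  d=D]
2: R B4 -> L0 miss  d=-]
3: R B2 -> L2 miss  d=-]
4: W B2 -> L2 hit  d=D]
5: R B11 -> L3 miss  d=-]
6: W B11 -> L3 hit  d=D]
7: W B11 -> L3 hit  d=D]
8: R B11 -> L3 hit  d=D]
9: W B1 -> L1 hit  d=D]
10: R B3 -> L3 miss wb->B11  d=-]
11: R B3 -> L3 hit  d=-]
12: R B9 -> L1 miss wb->B1  d=-]
13: R B0 -> L0 miss  d=-]
14: W B9 -> L1 hit  d=D]
15: R B2 -> L2 hit  d=D]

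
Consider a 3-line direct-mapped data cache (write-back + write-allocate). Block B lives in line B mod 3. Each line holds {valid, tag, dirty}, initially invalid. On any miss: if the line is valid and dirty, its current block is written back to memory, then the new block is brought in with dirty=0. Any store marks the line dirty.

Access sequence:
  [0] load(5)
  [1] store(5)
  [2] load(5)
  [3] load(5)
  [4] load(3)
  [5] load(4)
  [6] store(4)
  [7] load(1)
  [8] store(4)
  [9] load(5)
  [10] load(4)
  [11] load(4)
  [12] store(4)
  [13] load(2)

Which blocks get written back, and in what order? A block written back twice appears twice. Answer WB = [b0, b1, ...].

  0 | R B5 → L2 miss [-]
  1 | W B5 → L2 hit [D]
  2 | R B5 → L2 hit [D]
  3 | R B5 → L2 hit [D]
  4 | R B3 → L0 miss [-]
  5 | R B4 → L1 miss [-]
  6 | W B4 → L1 hit [D]
  7 | R B1 → L1 miss wb→B4 [-]
  8 | W B4 → L1 miss [D]
  9 | R B5 → L2 hit [D]
  10 | R B4 → L1 hit [D]
  11 | R B4 → L1 hit [D]
  12 | W B4 → L1 hit [D]
  13 | R B2 → L2 miss wb→B5 [-]

WB = [4, 5]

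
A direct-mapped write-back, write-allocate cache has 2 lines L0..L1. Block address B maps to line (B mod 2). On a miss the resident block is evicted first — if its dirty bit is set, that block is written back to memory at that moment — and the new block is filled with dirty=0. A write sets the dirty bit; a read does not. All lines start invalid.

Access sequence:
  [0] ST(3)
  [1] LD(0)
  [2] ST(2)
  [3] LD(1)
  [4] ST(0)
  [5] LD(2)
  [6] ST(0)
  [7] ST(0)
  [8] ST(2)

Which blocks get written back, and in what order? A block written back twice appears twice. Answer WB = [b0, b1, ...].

0: W B3 → L1 miss [D]
1: R B0 → L0 miss [-]
2: W B2 → L0 miss [D]
3: R B1 → L1 miss wb→B3 [-]
4: W B0 → L0 miss wb→B2 [D]
5: R B2 → L0 miss wb→B0 [-]
6: W B0 → L0 miss [D]
7: W B0 → L0 hit [D]
8: W B2 → L0 miss wb→B0 [D]

WB = [3, 2, 0, 0]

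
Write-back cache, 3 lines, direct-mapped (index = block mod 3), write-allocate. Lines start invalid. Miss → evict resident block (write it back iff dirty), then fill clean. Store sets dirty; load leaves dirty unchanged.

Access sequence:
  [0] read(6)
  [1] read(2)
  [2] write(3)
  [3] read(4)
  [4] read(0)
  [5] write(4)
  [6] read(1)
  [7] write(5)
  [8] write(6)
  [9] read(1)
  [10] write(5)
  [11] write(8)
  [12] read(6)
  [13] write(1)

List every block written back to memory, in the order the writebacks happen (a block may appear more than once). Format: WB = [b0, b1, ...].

WB = [3, 4, 5]

0: R B6 -> L0 miss  d=-]
1: R B2 -> L2 miss  d=-]
2: W B3 -> L0 miss  d=D]
3: R B4 -> L1 miss  d=-]
4: R B0 -> L0 miss wb->B3  d=-]
5: W B4 -> L1 hit  d=D]
6: R B1 -> L1 miss wb->B4  d=-]
7: W B5 -> L2 miss  d=D]
8: W B6 -> L0 miss  d=D]
9: R B1 -> L1 hit  d=-]
10: W B5 -> L2 hit  d=D]
11: W B8 -> L2 miss wb->B5  d=D]
12: R B6 -> L0 hit  d=D]
13: W B1 -> L1 hit  d=D]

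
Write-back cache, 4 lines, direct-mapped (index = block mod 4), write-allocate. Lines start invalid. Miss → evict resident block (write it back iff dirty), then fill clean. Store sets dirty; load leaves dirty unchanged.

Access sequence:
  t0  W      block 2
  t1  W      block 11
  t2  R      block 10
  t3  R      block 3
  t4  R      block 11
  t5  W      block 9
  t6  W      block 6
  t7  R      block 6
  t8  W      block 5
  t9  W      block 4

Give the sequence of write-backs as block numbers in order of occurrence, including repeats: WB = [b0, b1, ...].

WB = [2, 11, 9]

  0 | W B2 → L2 miss [D]
  1 | W B11 → L3 miss [D]
  2 | R B10 → L2 miss wb→B2 [-]
  3 | R B3 → L3 miss wb→B11 [-]
  4 | R B11 → L3 miss [-]
  5 | W B9 → L1 miss [D]
  6 | W B6 → L2 miss [D]
  7 | R B6 → L2 hit [D]
  8 | W B5 → L1 miss wb→B9 [D]
  9 | W B4 → L0 miss [D]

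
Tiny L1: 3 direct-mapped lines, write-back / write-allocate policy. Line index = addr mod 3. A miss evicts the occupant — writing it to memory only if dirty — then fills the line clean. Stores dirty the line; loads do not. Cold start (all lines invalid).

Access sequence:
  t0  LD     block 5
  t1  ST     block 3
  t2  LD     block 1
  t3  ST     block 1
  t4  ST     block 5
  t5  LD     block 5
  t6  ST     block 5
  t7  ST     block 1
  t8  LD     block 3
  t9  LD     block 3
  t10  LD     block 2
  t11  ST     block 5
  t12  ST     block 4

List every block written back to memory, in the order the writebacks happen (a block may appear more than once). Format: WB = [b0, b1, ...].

0: R B5 → L2 miss [-]
1: W B3 → L0 miss [D]
2: R B1 → L1 miss [-]
3: W B1 → L1 hit [D]
4: W B5 → L2 hit [D]
5: R B5 → L2 hit [D]
6: W B5 → L2 hit [D]
7: W B1 → L1 hit [D]
8: R B3 → L0 hit [D]
9: R B3 → L0 hit [D]
10: R B2 → L2 miss wb→B5 [-]
11: W B5 → L2 miss [D]
12: W B4 → L1 miss wb→B1 [D]

WB = [5, 1]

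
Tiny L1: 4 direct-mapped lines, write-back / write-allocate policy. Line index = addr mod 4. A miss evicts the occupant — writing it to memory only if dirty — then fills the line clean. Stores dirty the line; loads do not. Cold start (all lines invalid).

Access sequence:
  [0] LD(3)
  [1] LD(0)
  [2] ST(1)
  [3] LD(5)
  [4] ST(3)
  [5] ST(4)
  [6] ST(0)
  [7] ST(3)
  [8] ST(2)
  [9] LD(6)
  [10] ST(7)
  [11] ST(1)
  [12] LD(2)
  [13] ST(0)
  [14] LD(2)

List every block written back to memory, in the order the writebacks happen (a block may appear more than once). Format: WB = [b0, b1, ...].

WB = [1, 4, 2, 3]

0: R B3 → L3 miss [-]
1: R B0 → L0 miss [-]
2: W B1 → L1 miss [D]
3: R B5 → L1 miss wb→B1 [-]
4: W B3 → L3 hit [D]
5: W B4 → L0 miss [D]
6: W B0 → L0 miss wb→B4 [D]
7: W B3 → L3 hit [D]
8: W B2 → L2 miss [D]
9: R B6 → L2 miss wb→B2 [-]
10: W B7 → L3 miss wb→B3 [D]
11: W B1 → L1 miss [D]
12: R B2 → L2 miss [-]
13: W B0 → L0 hit [D]
14: R B2 → L2 hit [-]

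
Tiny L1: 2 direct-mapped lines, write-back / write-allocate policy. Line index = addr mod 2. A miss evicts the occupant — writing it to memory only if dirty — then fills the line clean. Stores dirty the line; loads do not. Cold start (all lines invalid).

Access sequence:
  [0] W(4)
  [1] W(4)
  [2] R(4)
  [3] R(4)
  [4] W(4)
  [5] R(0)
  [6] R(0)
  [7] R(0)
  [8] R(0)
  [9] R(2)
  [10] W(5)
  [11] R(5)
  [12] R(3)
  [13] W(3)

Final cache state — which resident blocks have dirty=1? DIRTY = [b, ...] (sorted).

0: W B4 -> L0 miss  d=D]
1: W B4 -> L0 hit  d=D]
2: R B4 -> L0 hit  d=D]
3: R B4 -> L0 hit  d=D]
4: W B4 -> L0 hit  d=D]
5: R B0 -> L0 miss wb->B4  d=-]
6: R B0 -> L0 hit  d=-]
7: R B0 -> L0 hit  d=-]
8: R B0 -> L0 hit  d=-]
9: R B2 -> L0 miss  d=-]
10: W B5 -> L1 miss  d=D]
11: R B5 -> L1 hit  d=D]
12: R B3 -> L1 miss wb->B5  d=-]
13: W B3 -> L1 hit  d=D]

DIRTY = [3]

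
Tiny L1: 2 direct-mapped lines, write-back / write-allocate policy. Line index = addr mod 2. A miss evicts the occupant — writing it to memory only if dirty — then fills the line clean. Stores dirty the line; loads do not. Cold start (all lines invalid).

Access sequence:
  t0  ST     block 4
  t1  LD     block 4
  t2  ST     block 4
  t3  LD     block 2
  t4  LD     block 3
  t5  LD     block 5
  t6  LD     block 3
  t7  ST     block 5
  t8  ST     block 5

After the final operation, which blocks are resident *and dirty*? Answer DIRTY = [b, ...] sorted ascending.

DIRTY = [5]

  0 | W B4 → L0 miss [D]
  1 | R B4 → L0 hit [D]
  2 | W B4 → L0 hit [D]
  3 | R B2 → L0 miss wb→B4 [-]
  4 | R B3 → L1 miss [-]
  5 | R B5 → L1 miss [-]
  6 | R B3 → L1 miss [-]
  7 | W B5 → L1 miss [D]
  8 | W B5 → L1 hit [D]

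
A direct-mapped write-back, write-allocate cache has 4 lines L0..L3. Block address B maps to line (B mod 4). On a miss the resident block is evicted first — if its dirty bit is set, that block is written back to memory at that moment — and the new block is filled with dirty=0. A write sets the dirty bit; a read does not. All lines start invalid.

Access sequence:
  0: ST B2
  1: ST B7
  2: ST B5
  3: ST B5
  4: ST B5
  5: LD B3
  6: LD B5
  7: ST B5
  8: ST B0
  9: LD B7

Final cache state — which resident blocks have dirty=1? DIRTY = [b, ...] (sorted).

DIRTY = [0, 2, 5]

0: W B2 → L2 miss [D]
1: W B7 → L3 miss [D]
2: W B5 → L1 miss [D]
3: W B5 → L1 hit [D]
4: W B5 → L1 hit [D]
5: R B3 → L3 miss wb→B7 [-]
6: R B5 → L1 hit [D]
7: W B5 → L1 hit [D]
8: W B0 → L0 miss [D]
9: R B7 → L3 miss [-]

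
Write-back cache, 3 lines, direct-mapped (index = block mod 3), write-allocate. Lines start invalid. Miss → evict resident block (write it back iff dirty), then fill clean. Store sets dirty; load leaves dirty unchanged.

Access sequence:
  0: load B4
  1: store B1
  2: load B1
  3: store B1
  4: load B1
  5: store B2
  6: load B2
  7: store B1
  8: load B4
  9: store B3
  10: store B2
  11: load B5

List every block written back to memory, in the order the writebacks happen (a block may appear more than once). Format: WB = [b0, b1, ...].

  0 | R B4 → L1 miss [-]
  1 | W B1 → L1 miss [D]
  2 | R B1 → L1 hit [D]
  3 | W B1 → L1 hit [D]
  4 | R B1 → L1 hit [D]
  5 | W B2 → L2 miss [D]
  6 | R B2 → L2 hit [D]
  7 | W B1 → L1 hit [D]
  8 | R B4 → L1 miss wb→B1 [-]
  9 | W B3 → L0 miss [D]
  10 | W B2 → L2 hit [D]
  11 | R B5 → L2 miss wb→B2 [-]

WB = [1, 2]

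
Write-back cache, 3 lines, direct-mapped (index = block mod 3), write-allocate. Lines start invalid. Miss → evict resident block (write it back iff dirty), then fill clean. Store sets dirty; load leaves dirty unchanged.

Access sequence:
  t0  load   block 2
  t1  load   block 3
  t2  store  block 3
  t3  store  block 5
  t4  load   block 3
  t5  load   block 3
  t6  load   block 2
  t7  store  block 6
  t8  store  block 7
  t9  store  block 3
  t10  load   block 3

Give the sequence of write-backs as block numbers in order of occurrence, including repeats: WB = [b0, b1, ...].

WB = [5, 3, 6]

0: R B2 -> L2 miss  d=-]
1: R B3 -> L0 miss  d=-]
2: W B3 -> L0 hit  d=D]
3: W B5 -> L2 miss  d=D]
4: R B3 -> L0 hit  d=D]
5: R B3 -> L0 hit  d=D]
6: R B2 -> L2 miss wb->B5  d=-]
7: W B6 -> L0 miss wb->B3  d=D]
8: W B7 -> L1 miss  d=D]
9: W B3 -> L0 miss wb->B6  d=D]
10: R B3 -> L0 hit  d=D]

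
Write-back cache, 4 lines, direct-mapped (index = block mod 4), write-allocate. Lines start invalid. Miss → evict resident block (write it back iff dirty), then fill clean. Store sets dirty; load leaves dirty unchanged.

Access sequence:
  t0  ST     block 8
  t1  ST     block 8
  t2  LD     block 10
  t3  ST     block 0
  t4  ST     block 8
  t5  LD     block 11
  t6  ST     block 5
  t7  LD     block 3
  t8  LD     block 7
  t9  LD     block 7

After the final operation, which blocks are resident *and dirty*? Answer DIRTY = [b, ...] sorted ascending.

0: W B8 -> L0 miss  d=D]
1: W B8 -> L0 hit  d=D]
2: R B10 -> L2 miss  d=-]
3: W B0 -> L0 miss wb->B8  d=D]
4: W B8 -> L0 miss wb->B0  d=D]
5: R B11 -> L3 miss  d=-]
6: W B5 -> L1 miss  d=D]
7: R B3 -> L3 miss  d=-]
8: R B7 -> L3 miss  d=-]
9: R B7 -> L3 hit  d=-]

DIRTY = [5, 8]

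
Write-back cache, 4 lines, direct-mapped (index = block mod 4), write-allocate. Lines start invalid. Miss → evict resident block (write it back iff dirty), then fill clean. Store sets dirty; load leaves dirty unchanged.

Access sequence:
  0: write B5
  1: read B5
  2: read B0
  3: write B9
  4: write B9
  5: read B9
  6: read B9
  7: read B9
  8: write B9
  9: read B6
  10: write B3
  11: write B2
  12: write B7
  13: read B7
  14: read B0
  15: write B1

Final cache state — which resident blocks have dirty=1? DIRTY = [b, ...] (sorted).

DIRTY = [1, 2, 7]

  0 | W B5 → L1 miss [D]
  1 | R B5 → L1 hit [D]
  2 | R B0 → L0 miss [-]
  3 | W B9 → L1 miss wb→B5 [D]
  4 | W B9 → L1 hit [D]
  5 | R B9 → L1 hit [D]
  6 | R B9 → L1 hit [D]
  7 | R B9 → L1 hit [D]
  8 | W B9 → L1 hit [D]
  9 | R B6 → L2 miss [-]
  10 | W B3 → L3 miss [D]
  11 | W B2 → L2 miss [D]
  12 | W B7 → L3 miss wb→B3 [D]
  13 | R B7 → L3 hit [D]
  14 | R B0 → L0 hit [-]
  15 | W B1 → L1 miss wb→B9 [D]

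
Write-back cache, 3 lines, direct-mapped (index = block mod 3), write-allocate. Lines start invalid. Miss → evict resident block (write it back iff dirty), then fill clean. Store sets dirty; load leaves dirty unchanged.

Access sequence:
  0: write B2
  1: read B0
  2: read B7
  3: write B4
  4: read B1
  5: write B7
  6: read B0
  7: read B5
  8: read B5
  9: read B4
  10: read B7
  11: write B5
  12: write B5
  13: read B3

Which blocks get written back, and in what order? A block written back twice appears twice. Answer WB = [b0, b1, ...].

WB = [4, 2, 7]

0: W B2 -> L2 miss  d=D]
1: R B0 -> L0 miss  d=-]
2: R B7 -> L1 miss  d=-]
3: W B4 -> L1 miss  d=D]
4: R B1 -> L1 miss wb->B4  d=-]
5: W B7 -> L1 miss  d=D]
6: R B0 -> L0 hit  d=-]
7: R B5 -> L2 miss wb->B2  d=-]
8: R B5 -> L2 hit  d=-]
9: R B4 -> L1 miss wb->B7  d=-]
10: R B7 -> L1 miss  d=-]
11: W B5 -> L2 hit  d=D]
12: W B5 -> L2 hit  d=D]
13: R B3 -> L0 miss  d=-]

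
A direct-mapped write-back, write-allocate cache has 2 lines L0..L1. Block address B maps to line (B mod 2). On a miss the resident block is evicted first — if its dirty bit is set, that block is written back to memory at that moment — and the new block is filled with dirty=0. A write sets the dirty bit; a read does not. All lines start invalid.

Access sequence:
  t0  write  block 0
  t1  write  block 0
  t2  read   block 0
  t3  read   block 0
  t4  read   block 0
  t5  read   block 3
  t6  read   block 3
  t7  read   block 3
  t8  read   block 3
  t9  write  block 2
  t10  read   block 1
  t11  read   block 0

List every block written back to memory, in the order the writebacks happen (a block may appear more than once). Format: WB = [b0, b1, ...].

WB = [0, 2]

0: W B0 -> L0 miss  d=D]
1: W B0 -> L0 hit  d=D]
2: R B0 -> L0 hit  d=D]
3: R B0 -> L0 hit  d=D]
4: R B0 -> L0 hit  d=D]
5: R B3 -> L1 miss  d=-]
6: R B3 -> L1 hit  d=-]
7: R B3 -> L1 hit  d=-]
8: R B3 -> L1 hit  d=-]
9: W B2 -> L0 miss wb->B0  d=D]
10: R B1 -> L1 miss  d=-]
11: R B0 -> L0 miss wb->B2  d=-]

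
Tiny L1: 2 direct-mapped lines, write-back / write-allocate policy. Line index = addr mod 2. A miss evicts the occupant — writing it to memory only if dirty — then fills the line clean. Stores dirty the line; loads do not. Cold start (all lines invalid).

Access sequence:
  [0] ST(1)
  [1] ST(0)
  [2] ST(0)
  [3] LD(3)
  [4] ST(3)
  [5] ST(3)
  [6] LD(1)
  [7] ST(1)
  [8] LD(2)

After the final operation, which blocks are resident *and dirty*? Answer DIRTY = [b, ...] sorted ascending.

  0 | W B1 → L1 miss [D]
  1 | W B0 → L0 miss [D]
  2 | W B0 → L0 hit [D]
  3 | R B3 → L1 miss wb→B1 [-]
  4 | W B3 → L1 hit [D]
  5 | W B3 → L1 hit [D]
  6 | R B1 → L1 miss wb→B3 [-]
  7 | W B1 → L1 hit [D]
  8 | R B2 → L0 miss wb→B0 [-]

DIRTY = [1]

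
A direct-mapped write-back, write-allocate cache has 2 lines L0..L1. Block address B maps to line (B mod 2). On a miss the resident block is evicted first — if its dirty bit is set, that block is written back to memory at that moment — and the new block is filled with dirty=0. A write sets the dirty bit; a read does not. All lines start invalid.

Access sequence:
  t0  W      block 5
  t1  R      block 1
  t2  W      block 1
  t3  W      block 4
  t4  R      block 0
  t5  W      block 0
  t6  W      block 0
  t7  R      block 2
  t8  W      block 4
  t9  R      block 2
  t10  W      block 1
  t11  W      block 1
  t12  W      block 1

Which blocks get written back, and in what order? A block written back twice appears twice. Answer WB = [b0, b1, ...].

0: W B5 -> L1 miss  d=D]
1: R B1 -> L1 miss wb->B5  d=-]
2: W B1 -> L1 hit  d=D]
3: W B4 -> L0 miss  d=D]
4: R B0 -> L0 miss wb->B4  d=-]
5: W B0 -> L0 hit  d=D]
6: W B0 -> L0 hit  d=D]
7: R B2 -> L0 miss wb->B0  d=-]
8: W B4 -> L0 miss  d=D]
9: R B2 -> L0 miss wb->B4  d=-]
10: W B1 -> L1 hit  d=D]
11: W B1 -> L1 hit  d=D]
12: W B1 -> L1 hit  d=D]

WB = [5, 4, 0, 4]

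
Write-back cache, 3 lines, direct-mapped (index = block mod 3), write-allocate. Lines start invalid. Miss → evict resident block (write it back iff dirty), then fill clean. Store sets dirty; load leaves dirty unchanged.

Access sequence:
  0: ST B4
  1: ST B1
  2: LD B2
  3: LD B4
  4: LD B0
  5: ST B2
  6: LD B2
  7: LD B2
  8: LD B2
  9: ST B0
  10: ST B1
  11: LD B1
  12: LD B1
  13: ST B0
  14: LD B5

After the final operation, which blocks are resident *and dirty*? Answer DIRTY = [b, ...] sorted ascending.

0: W B4 -> L1 miss  d=D]
1: W B1 -> L1 miss wb->B4  d=D]
2: R B2 -> L2 miss  d=-]
3: R B4 -> L1 miss wb->B1  d=-]
4: R B0 -> L0 miss  d=-]
5: W B2 -> L2 hit  d=D]
6: R B2 -> L2 hit  d=D]
7: R B2 -> L2 hit  d=D]
8: R B2 -> L2 hit  d=D]
9: W B0 -> L0 hit  d=D]
10: W B1 -> L1 miss  d=D]
11: R B1 -> L1 hit  d=D]
12: R B1 -> L1 hit  d=D]
13: W B0 -> L0 hit  d=D]
14: R B5 -> L2 miss wb->B2  d=-]

DIRTY = [0, 1]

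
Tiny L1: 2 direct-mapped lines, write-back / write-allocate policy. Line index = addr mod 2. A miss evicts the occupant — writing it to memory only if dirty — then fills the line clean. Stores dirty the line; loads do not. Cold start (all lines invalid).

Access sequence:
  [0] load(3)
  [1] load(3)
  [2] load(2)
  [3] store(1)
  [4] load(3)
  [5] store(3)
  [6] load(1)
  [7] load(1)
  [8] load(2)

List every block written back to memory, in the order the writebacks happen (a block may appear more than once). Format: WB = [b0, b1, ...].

WB = [1, 3]

  0 | R B3 → L1 miss [-]
  1 | R B3 → L1 hit [-]
  2 | R B2 → L0 miss [-]
  3 | W B1 → L1 miss [D]
  4 | R B3 → L1 miss wb→B1 [-]
  5 | W B3 → L1 hit [D]
  6 | R B1 → L1 miss wb→B3 [-]
  7 | R B1 → L1 hit [-]
  8 | R B2 → L0 hit [-]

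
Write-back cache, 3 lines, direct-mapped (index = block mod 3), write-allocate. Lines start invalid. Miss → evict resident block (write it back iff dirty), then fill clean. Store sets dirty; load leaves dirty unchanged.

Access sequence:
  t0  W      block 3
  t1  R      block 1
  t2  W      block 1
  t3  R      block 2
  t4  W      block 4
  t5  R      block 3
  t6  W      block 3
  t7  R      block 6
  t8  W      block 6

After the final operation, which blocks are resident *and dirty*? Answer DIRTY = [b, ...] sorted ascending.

0: W B3 -> L0 miss  d=D]
1: R B1 -> L1 miss  d=-]
2: W B1 -> L1 hit  d=D]
3: R B2 -> L2 miss  d=-]
4: W B4 -> L1 miss wb->B1  d=D]
5: R B3 -> L0 hit  d=D]
6: W B3 -> L0 hit  d=D]
7: R B6 -> L0 miss wb->B3  d=-]
8: W B6 -> L0 hit  d=D]

DIRTY = [4, 6]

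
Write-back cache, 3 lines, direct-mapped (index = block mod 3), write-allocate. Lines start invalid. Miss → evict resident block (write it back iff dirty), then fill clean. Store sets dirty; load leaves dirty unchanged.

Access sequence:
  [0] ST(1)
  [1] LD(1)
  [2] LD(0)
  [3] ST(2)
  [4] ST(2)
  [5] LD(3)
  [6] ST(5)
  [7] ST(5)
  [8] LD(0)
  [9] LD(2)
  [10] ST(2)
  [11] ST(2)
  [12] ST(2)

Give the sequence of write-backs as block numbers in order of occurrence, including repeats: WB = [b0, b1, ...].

WB = [2, 5]

0: W B1 -> L1 miss  d=D]
1: R B1 -> L1 hit  d=D]
2: R B0 -> L0 miss  d=-]
3: W B2 -> L2 miss  d=D]
4: W B2 -> L2 hit  d=D]
5: R B3 -> L0 miss  d=-]
6: W B5 -> L2 miss wb->B2  d=D]
7: W B5 -> L2 hit  d=D]
8: R B0 -> L0 miss  d=-]
9: R B2 -> L2 miss wb->B5  d=-]
10: W B2 -> L2 hit  d=D]
11: W B2 -> L2 hit  d=D]
12: W B2 -> L2 hit  d=D]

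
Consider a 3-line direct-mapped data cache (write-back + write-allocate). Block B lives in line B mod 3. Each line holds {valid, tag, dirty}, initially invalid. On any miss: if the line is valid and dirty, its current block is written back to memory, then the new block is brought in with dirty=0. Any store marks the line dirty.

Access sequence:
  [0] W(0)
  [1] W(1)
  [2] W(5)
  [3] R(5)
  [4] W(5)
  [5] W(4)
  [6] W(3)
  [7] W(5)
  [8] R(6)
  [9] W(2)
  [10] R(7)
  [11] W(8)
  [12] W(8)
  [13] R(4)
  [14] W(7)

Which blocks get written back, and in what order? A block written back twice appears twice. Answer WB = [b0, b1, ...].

  0 | W B0 → L0 miss [D]
  1 | W B1 → L1 miss [D]
  2 | W B5 → L2 miss [D]
  3 | R B5 → L2 hit [D]
  4 | W B5 → L2 hit [D]
  5 | W B4 → L1 miss wb→B1 [D]
  6 | W B3 → L0 miss wb→B0 [D]
  7 | W B5 → L2 hit [D]
  8 | R B6 → L0 miss wb→B3 [-]
  9 | W B2 → L2 miss wb→B5 [D]
  10 | R B7 → L1 miss wb→B4 [-]
  11 | W B8 → L2 miss wb→B2 [D]
  12 | W B8 → L2 hit [D]
  13 | R B4 → L1 miss [-]
  14 | W B7 → L1 miss [D]

WB = [1, 0, 3, 5, 4, 2]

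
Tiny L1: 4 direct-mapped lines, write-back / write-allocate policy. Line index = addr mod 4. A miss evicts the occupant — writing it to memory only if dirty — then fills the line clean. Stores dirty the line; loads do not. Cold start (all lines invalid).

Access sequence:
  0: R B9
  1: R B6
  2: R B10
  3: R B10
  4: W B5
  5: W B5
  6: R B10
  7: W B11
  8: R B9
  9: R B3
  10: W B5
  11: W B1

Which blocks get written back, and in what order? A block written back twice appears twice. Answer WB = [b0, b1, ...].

WB = [5, 11, 5]

0: R B9 -> L1 miss  d=-]
1: R B6 -> L2 miss  d=-]
2: R B10 -> L2 miss  d=-]
3: R B10 -> L2 hit  d=-]
4: W B5 -> L1 miss  d=D]
5: W B5 -> L1 hit  d=D]
6: R B10 -> L2 hit  d=-]
7: W B11 -> L3 miss  d=D]
8: R B9 -> L1 miss wb->B5  d=-]
9: R B3 -> L3 miss wb->B11  d=-]
10: W B5 -> L1 miss  d=D]
11: W B1 -> L1 miss wb->B5  d=D]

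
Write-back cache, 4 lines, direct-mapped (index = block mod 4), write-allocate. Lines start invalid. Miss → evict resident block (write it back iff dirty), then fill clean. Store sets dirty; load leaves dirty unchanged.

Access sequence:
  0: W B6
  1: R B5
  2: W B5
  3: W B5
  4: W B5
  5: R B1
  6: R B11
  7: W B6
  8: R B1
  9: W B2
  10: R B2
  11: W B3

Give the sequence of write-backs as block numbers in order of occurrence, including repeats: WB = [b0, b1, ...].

WB = [5, 6]

  0 | W B6 → L2 miss [D]
  1 | R B5 → L1 miss [-]
  2 | W B5 → L1 hit [D]
  3 | W B5 → L1 hit [D]
  4 | W B5 → L1 hit [D]
  5 | R B1 → L1 miss wb→B5 [-]
  6 | R B11 → L3 miss [-]
  7 | W B6 → L2 hit [D]
  8 | R B1 → L1 hit [-]
  9 | W B2 → L2 miss wb→B6 [D]
  10 | R B2 → L2 hit [D]
  11 | W B3 → L3 miss [D]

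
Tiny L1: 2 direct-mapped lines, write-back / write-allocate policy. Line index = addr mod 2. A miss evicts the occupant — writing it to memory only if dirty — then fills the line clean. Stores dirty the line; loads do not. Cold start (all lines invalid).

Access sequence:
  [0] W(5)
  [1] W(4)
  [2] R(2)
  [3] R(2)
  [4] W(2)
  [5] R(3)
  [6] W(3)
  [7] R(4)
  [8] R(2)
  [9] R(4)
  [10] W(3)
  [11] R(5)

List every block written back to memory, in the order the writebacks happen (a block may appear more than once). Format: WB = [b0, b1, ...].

  0 | W B5 → L1 miss [D]
  1 | W B4 → L0 miss [D]
  2 | R B2 → L0 miss wb→B4 [-]
  3 | R B2 → L0 hit [-]
  4 | W B2 → L0 hit [D]
  5 | R B3 → L1 miss wb→B5 [-]
  6 | W B3 → L1 hit [D]
  7 | R B4 → L0 miss wb→B2 [-]
  8 | R B2 → L0 miss [-]
  9 | R B4 → L0 miss [-]
  10 | W B3 → L1 hit [D]
  11 | R B5 → L1 miss wb→B3 [-]

WB = [4, 5, 2, 3]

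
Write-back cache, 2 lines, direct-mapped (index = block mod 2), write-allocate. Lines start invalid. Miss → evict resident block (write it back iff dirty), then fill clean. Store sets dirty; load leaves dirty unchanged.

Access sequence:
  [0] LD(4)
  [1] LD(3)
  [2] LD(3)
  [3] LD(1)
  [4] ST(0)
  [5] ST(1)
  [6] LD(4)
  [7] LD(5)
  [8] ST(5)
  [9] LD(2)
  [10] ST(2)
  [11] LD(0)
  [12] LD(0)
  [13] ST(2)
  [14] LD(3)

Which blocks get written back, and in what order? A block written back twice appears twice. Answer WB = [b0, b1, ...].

0: R B4 → L0 miss [-]
1: R B3 → L1 miss [-]
2: R B3 → L1 hit [-]
3: R B1 → L1 miss [-]
4: W B0 → L0 miss [D]
5: W B1 → L1 hit [D]
6: R B4 → L0 miss wb→B0 [-]
7: R B5 → L1 miss wb→B1 [-]
8: W B5 → L1 hit [D]
9: R B2 → L0 miss [-]
10: W B2 → L0 hit [D]
11: R B0 → L0 miss wb→B2 [-]
12: R B0 → L0 hit [-]
13: W B2 → L0 miss [D]
14: R B3 → L1 miss wb→B5 [-]

WB = [0, 1, 2, 5]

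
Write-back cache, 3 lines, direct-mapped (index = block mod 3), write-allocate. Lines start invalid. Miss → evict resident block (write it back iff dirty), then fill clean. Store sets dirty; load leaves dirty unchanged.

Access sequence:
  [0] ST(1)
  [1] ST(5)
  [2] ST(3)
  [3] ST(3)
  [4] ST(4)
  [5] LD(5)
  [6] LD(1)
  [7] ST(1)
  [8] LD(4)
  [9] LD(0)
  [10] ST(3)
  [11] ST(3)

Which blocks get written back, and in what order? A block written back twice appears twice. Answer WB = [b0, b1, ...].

0: W B1 -> L1 miss  d=D]
1: W B5 -> L2 miss  d=D]
2: W B3 -> L0 miss  d=D]
3: W B3 -> L0 hit  d=D]
4: W B4 -> L1 miss wb->B1  d=D]
5: R B5 -> L2 hit  d=D]
6: R B1 -> L1 miss wb->B4  d=-]
7: W B1 -> L1 hit  d=D]
8: R B4 -> L1 miss wb->B1  d=-]
9: R B0 -> L0 miss wb->B3  d=-]
10: W B3 -> L0 miss  d=D]
11: W B3 -> L0 hit  d=D]

WB = [1, 4, 1, 3]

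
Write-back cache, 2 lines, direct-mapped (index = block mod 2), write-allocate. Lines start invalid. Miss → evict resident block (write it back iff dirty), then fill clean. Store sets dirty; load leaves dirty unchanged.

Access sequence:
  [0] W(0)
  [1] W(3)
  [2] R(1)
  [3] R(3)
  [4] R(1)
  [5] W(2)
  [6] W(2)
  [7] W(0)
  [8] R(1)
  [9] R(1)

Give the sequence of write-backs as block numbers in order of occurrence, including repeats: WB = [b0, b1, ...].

WB = [3, 0, 2]

  0 | W B0 → L0 miss [D]
  1 | W B3 → L1 miss [D]
  2 | R B1 → L1 miss wb→B3 [-]
  3 | R B3 → L1 miss [-]
  4 | R B1 → L1 miss [-]
  5 | W B2 → L0 miss wb→B0 [D]
  6 | W B2 → L0 hit [D]
  7 | W B0 → L0 miss wb→B2 [D]
  8 | R B1 → L1 hit [-]
  9 | R B1 → L1 hit [-]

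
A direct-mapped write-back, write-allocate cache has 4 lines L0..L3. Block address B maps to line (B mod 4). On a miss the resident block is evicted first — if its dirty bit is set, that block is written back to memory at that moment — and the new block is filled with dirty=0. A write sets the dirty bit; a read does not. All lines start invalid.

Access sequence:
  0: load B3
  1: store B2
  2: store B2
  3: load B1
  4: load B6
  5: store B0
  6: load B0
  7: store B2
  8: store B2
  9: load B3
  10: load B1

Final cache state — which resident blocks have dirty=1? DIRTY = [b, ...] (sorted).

0: R B3 -> L3 miss  d=-]
1: W B2 -> L2 miss  d=D]
2: W B2 -> L2 hit  d=D]
3: R B1 -> L1 miss  d=-]
4: R B6 -> L2 miss wb->B2  d=-]
5: W B0 -> L0 miss  d=D]
6: R B0 -> L0 hit  d=D]
7: W B2 -> L2 miss  d=D]
8: W B2 -> L2 hit  d=D]
9: R B3 -> L3 hit  d=-]
10: R B1 -> L1 hit  d=-]

DIRTY = [0, 2]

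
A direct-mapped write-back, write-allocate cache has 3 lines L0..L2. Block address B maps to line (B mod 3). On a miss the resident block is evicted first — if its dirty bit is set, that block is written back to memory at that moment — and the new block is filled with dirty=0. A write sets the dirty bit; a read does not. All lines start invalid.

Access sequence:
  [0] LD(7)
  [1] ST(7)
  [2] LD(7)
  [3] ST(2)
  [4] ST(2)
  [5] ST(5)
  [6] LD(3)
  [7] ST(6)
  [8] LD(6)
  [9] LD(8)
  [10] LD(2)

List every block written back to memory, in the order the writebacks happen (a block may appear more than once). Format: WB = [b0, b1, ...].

  0 | R B7 → L1 miss [-]
  1 | W B7 → L1 hit [D]
  2 | R B7 → L1 hit [D]
  3 | W B2 → L2 miss [D]
  4 | W B2 → L2 hit [D]
  5 | W B5 → L2 miss wb→B2 [D]
  6 | R B3 → L0 miss [-]
  7 | W B6 → L0 miss [D]
  8 | R B6 → L0 hit [D]
  9 | R B8 → L2 miss wb→B5 [-]
  10 | R B2 → L2 miss [-]

WB = [2, 5]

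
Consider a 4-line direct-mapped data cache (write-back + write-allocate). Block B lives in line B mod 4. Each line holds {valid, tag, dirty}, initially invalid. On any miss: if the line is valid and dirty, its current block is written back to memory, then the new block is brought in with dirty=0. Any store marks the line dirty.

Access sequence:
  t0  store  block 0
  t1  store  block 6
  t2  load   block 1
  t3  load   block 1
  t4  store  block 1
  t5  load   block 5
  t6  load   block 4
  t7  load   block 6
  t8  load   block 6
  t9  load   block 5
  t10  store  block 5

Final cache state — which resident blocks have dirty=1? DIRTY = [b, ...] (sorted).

DIRTY = [5, 6]

  0 | W B0 → L0 miss [D]
  1 | W B6 → L2 miss [D]
  2 | R B1 → L1 miss [-]
  3 | R B1 → L1 hit [-]
  4 | W B1 → L1 hit [D]
  5 | R B5 → L1 miss wb→B1 [-]
  6 | R B4 → L0 miss wb→B0 [-]
  7 | R B6 → L2 hit [D]
  8 | R B6 → L2 hit [D]
  9 | R B5 → L1 hit [-]
  10 | W B5 → L1 hit [D]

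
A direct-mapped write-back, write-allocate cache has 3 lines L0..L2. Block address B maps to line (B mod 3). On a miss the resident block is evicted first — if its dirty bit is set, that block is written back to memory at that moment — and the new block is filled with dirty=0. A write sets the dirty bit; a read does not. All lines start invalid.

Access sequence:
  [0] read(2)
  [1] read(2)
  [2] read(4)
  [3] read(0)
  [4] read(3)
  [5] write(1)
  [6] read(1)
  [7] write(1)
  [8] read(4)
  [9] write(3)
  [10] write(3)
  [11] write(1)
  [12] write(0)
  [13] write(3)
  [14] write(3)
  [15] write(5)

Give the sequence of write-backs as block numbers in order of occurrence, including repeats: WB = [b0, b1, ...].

  0 | R B2 → L2 miss [-]
  1 | R B2 → L2 hit [-]
  2 | R B4 → L1 miss [-]
  3 | R B0 → L0 miss [-]
  4 | R B3 → L0 miss [-]
  5 | W B1 → L1 miss [D]
  6 | R B1 → L1 hit [D]
  7 | W B1 → L1 hit [D]
  8 | R B4 → L1 miss wb→B1 [-]
  9 | W B3 → L0 hit [D]
  10 | W B3 → L0 hit [D]
  11 | W B1 → L1 miss [D]
  12 | W B0 → L0 miss wb→B3 [D]
  13 | W B3 → L0 miss wb→B0 [D]
  14 | W B3 → L0 hit [D]
  15 | W B5 → L2 miss [D]

WB = [1, 3, 0]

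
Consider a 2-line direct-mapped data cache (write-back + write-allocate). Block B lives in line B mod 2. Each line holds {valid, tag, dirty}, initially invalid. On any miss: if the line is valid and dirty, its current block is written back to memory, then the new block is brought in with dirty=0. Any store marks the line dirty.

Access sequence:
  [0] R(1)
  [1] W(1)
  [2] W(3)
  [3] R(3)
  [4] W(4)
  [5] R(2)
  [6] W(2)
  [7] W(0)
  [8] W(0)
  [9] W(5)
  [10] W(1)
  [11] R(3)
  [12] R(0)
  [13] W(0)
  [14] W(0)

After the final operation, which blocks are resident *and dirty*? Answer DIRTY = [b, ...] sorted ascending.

DIRTY = [0]

0: R B1 -> L1 miss  d=-]
1: W B1 -> L1 hit  d=D]
2: W B3 -> L1 miss wb->B1  d=D]
3: R B3 -> L1 hit  d=D]
4: W B4 -> L0 miss  d=D]
5: R B2 -> L0 miss wb->B4  d=-]
6: W B2 -> L0 hit  d=D]
7: W B0 -> L0 miss wb->B2  d=D]
8: W B0 -> L0 hit  d=D]
9: W B5 -> L1 miss wb->B3  d=D]
10: W B1 -> L1 miss wb->B5  d=D]
11: R B3 -> L1 miss wb->B1  d=-]
12: R B0 -> L0 hit  d=D]
13: W B0 -> L0 hit  d=D]
14: W B0 -> L0 hit  d=D]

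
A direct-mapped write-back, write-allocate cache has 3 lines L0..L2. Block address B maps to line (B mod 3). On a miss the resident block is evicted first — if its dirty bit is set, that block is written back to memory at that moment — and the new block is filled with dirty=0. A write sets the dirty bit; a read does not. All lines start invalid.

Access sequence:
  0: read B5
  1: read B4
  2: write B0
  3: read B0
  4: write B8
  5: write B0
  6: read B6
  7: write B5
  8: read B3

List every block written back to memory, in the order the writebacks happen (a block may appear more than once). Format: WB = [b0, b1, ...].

WB = [0, 8]

0: R B5 -> L2 miss  d=-]
1: R B4 -> L1 miss  d=-]
2: W B0 -> L0 miss  d=D]
3: R B0 -> L0 hit  d=D]
4: W B8 -> L2 miss  d=D]
5: W B0 -> L0 hit  d=D]
6: R B6 -> L0 miss wb->B0  d=-]
7: W B5 -> L2 miss wb->B8  d=D]
8: R B3 -> L0 miss  d=-]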